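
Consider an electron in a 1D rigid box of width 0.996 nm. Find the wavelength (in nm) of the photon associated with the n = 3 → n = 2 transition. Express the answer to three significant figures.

λ = 654 nm

E_1 = h²/(8m_eL²) = 6.073×10^-20 J, so ΔE = (3² − 2²)E_1 = 3.036×10^-19 J.
λ = hc/ΔE = (6.626×10^-34·2.998×10^8)/3.036×10^-19 = 6.54×10^-7 m = 654 nm.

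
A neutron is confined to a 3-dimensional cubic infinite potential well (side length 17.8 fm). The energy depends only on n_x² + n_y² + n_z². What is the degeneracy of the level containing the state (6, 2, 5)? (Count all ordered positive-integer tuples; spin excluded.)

degeneracy = 6

The level has n_x² + n_y² + n_z² = 65. The ordered positive-integer solutions are (2, 5, 6), (2, 6, 5), (5, 2, 6), (5, 6, 2), (6, 2, 5), (6, 5, 2).
That gives 6 states.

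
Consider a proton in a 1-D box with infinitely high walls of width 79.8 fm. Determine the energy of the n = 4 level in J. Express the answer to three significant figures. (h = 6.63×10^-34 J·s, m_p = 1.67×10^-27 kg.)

E_4 = 8.27×10^-14 J

For an infinite well E_n = n²h²/(8m_pL²), so E_1 = h²/(8m_pL²) = (6.63×10^-34)²/(8·1.67×10^-27·(7.98×10^-14 m)²) = 5.167×10^-15 J.
Then E_4 = 4²·E_1 = 16·5.167×10^-15 J = 8.27×10^-14 J.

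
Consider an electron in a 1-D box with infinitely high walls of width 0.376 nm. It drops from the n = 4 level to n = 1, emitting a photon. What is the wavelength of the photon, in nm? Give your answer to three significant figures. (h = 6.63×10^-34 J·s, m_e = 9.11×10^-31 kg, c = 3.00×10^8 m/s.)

E_1 = h²/(8m_eL²) = 4.266×10^-19 J, so ΔE = (4² − 1²)E_1 = 6.399×10^-18 J.
λ = hc/ΔE = (6.63×10^-34·3.00×10^8)/6.399×10^-18 = 3.11×10^-8 m = 31.1 nm.

λ = 31.1 nm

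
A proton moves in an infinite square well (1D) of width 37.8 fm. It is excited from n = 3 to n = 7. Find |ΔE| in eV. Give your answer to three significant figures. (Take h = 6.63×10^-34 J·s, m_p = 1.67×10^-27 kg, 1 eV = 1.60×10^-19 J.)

|ΔE| = 5.76×10^6 eV

E_1 = h²/(8m_pL²) = 2.303×10^-14 J.
|ΔE| = |3² − 7²|·E_1 = 40·2.303×10^-14 J = 9.212×10^-13 J = 5.76×10^6 eV.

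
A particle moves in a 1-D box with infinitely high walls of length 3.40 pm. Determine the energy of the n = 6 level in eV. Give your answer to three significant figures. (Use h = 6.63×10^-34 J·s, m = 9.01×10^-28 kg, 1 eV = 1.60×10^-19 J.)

For an infinite well E_n = n²h²/(8mL²), so E_1 = h²/(8mL²) = (6.63×10^-34)²/(8·9.01×10^-28·(3.40×10^-12 m)²) = 5.275×10^-18 J.
Then E_6 = 6²·E_1 = 36·5.275×10^-18 J = 1.899×10^-16 J.
Converting, E_6 = 1.899×10^-16 J / (1.60×10^-19 J/eV) = 1.19×10^3 eV.

E_6 = 1.19×10^3 eV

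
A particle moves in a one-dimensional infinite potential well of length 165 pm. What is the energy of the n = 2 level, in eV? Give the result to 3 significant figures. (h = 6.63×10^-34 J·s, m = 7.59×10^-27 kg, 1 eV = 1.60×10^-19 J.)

E_2 = 0.00665 eV

For an infinite well E_n = n²h²/(8mL²), so E_1 = h²/(8mL²) = (6.63×10^-34)²/(8·7.59×10^-27·(1.65×10^-10 m)²) = 2.659×10^-22 J.
Then E_2 = 2²·E_1 = 4·2.659×10^-22 J = 1.064×10^-21 J.
Converting, E_2 = 1.064×10^-21 J / (1.60×10^-19 J/eV) = 0.00665 eV.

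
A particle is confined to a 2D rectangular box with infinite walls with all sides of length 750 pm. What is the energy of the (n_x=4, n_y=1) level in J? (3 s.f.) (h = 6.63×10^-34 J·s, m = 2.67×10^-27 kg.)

E = 6.22×10^-22 J

For a 2D rectangular well E = (h²/8m)·Σ n_i²/L_i² = (6.63×10^-34)²/(8·2.67×10^-27) · [4²/(750 pm)² + 1²/(750 pm)²].
Evaluating gives E = 6.22×10^-22 J.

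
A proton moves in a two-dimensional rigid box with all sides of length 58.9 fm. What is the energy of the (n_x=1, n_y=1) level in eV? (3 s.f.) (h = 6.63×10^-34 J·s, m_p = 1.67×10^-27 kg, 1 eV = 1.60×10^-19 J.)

For a 2D rectangular well E = (h²/8m_p)·Σ n_i²/L_i² = (6.63×10^-34)²/(8·1.67×10^-27) · [1²/(58.9 fm)² + 1²/(58.9 fm)²].
Evaluating gives E = 1.897×10^-14 J = 1.19×10^5 eV.

E = 1.19×10^5 eV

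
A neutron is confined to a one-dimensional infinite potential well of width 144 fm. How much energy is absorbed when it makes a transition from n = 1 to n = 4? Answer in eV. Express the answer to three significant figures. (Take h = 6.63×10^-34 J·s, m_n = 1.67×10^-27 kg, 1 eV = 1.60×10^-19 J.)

E_1 = h²/(8m_nL²) = 1.587×10^-15 J.
|ΔE| = |1² − 4²|·E_1 = 15·1.587×10^-15 J = 2.380×10^-14 J = 1.49×10^5 eV.

|ΔE| = 1.49×10^5 eV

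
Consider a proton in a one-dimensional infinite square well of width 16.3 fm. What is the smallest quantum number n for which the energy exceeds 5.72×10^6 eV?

E_1 = h²/(8m_pL²) = 1.235×10^-13 J = 7.709×10^5 eV.
Need n² > 5.72×10^6/7.709×10^5 = 7.420, i.e. n > 2.724.
The smallest integer satisfying this is n = 3.

n = 3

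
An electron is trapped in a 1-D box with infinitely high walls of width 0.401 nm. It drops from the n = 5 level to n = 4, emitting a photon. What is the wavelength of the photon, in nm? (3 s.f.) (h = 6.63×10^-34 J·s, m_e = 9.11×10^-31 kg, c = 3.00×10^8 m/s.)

E_1 = h²/(8m_eL²) = 3.751×10^-19 J, so ΔE = (5² − 4²)E_1 = 3.376×10^-18 J.
λ = hc/ΔE = (6.63×10^-34·3.00×10^8)/3.376×10^-18 = 5.89×10^-8 m = 58.9 nm.

λ = 58.9 nm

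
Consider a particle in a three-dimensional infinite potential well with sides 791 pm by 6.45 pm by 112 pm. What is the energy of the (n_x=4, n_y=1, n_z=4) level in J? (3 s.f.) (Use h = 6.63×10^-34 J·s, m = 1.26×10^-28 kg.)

For a 3D rectangular well E = (h²/8m)·Σ n_i²/L_i² = (6.63×10^-34)²/(8·1.26×10^-28) · [4²/(791 pm)² + 1²/(6.45 pm)² + 4²/(112 pm)²].
Evaluating gives E = 1.10×10^-17 J.

E = 1.10×10^-17 J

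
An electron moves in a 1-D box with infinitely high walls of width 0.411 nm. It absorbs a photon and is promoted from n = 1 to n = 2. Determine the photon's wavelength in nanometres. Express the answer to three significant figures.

λ = 186 nm

E_1 = h²/(8m_eL²) = 3.567×10^-19 J, so ΔE = (2² − 1²)E_1 = 1.070×10^-18 J.
λ = hc/ΔE = (6.626×10^-34·2.998×10^8)/1.070×10^-18 = 1.86×10^-7 m = 186 nm.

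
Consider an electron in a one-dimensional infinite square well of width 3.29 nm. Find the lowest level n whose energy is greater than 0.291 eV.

n = 3

E_1 = h²/(8m_eL²) = 5.566×10^-21 J = 0.03474 eV.
Need n² > 0.291/0.03474 = 8.377, i.e. n > 2.894.
The smallest integer satisfying this is n = 3.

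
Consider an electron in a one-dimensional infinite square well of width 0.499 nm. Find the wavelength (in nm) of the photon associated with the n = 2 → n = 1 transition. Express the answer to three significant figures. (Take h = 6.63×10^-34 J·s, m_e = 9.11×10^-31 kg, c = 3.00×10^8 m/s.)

E_1 = h²/(8m_eL²) = 2.422×10^-19 J, so ΔE = (2² − 1²)E_1 = 7.266×10^-19 J.
λ = hc/ΔE = (6.63×10^-34·3.00×10^8)/7.266×10^-19 = 2.74×10^-7 m = 274 nm.

λ = 274 nm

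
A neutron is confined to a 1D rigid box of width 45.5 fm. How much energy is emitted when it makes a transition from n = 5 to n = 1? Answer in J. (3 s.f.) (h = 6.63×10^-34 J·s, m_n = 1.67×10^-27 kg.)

E_1 = h²/(8m_nL²) = 1.589×10^-14 J.
|ΔE| = |5² − 1²|·E_1 = 24·1.589×10^-14 J = 3.81×10^-13 J.

|ΔE| = 3.81×10^-13 J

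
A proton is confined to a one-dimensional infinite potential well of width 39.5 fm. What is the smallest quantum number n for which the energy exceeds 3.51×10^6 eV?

n = 6

E_1 = h²/(8m_pL²) = 2.102×10^-14 J = 1.312×10^5 eV.
Need n² > 3.51×10^6/1.312×10^5 = 26.75, i.e. n > 5.172.
The smallest integer satisfying this is n = 6.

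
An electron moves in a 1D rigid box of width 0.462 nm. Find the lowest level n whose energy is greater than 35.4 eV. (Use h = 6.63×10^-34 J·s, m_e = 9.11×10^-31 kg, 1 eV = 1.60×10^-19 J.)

n = 5

E_1 = h²/(8m_eL²) = 2.826×10^-19 J = 1.766 eV.
Need n² > 35.4/1.766 = 20.05, i.e. n > 4.478.
The smallest integer satisfying this is n = 5.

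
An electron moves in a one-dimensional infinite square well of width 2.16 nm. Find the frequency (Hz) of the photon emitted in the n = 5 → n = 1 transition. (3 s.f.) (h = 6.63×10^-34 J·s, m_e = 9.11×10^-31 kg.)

E_1 = h²/(8m_eL²) = 1.293×10^-20 J and ΔE = (5² − 1²)E_1 = 3.103×10^-19 J.
f = ΔE/h = 3.103×10^-19/6.63×10^-34 = 4.68×10^14 Hz.

f = 4.68×10^14 Hz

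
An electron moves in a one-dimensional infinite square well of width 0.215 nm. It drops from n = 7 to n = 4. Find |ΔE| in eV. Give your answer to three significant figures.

E_1 = h²/(8m_eL²) = 1.303×10^-18 J.
|ΔE| = |7² − 4²|·E_1 = 33·1.303×10^-18 J = 4.300×10^-17 J = 268 eV.

|ΔE| = 268 eV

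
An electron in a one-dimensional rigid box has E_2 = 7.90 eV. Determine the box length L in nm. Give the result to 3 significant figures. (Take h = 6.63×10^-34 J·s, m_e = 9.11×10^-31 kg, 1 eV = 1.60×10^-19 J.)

L = 0.437 nm

From E_n = n²h²/(8m_eL²), L = n·h/√(8m_eE_n).
E_2 = 7.90 eV = 1.264×10^-18 J, so L = 2·6.63×10^-34/√(8·9.11×10^-31·1.264×10^-18) = 4.37×10^-10 m = 0.437 nm.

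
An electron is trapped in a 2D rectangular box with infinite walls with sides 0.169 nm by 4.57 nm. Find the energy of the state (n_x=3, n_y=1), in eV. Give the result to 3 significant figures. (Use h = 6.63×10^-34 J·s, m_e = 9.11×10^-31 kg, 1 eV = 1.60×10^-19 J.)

For a 2D rectangular well E = (h²/8m_e)·Σ n_i²/L_i² = (6.63×10^-34)²/(8·9.11×10^-31) · [3²/(0.169 nm)² + 1²/(4.57 nm)²].
Evaluating gives E = 1.901×10^-17 J = 119 eV.

E = 119 eV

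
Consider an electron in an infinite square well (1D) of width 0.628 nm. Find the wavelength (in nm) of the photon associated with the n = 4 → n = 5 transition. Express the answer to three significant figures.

E_1 = h²/(8m_eL²) = 1.528×10^-19 J, so ΔE = (5² − 4²)E_1 = 1.375×10^-18 J.
λ = hc/ΔE = (6.626×10^-34·2.998×10^8)/1.375×10^-18 = 1.44×10^-7 m = 144 nm.

λ = 144 nm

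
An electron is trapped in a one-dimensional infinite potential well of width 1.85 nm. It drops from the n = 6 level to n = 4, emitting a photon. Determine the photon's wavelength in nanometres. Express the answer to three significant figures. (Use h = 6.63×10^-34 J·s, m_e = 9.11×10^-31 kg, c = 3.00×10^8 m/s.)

λ = 564 nm

E_1 = h²/(8m_eL²) = 1.762×10^-20 J, so ΔE = (6² − 4²)E_1 = 3.524×10^-19 J.
λ = hc/ΔE = (6.63×10^-34·3.00×10^8)/3.524×10^-19 = 5.64×10^-7 m = 564 nm.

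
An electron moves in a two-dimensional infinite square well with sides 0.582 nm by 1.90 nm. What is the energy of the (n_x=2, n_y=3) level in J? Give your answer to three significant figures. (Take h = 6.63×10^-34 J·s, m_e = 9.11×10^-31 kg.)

E = 8.63×10^-19 J

For a 2D rectangular well E = (h²/8m_e)·Σ n_i²/L_i² = (6.63×10^-34)²/(8·9.11×10^-31) · [2²/(0.582 nm)² + 3²/(1.90 nm)²].
Evaluating gives E = 8.63×10^-19 J.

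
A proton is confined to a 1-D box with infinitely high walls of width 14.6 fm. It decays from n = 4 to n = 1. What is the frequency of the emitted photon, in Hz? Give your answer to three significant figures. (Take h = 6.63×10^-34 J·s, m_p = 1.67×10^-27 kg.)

f = 3.49×10^21 Hz

E_1 = h²/(8m_pL²) = 1.544×10^-13 J and ΔE = (4² − 1²)E_1 = 2.316×10^-12 J.
f = ΔE/h = 2.316×10^-12/6.63×10^-34 = 3.49×10^21 Hz.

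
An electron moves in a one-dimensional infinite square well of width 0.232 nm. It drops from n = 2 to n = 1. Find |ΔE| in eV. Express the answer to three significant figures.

E_1 = h²/(8m_eL²) = 1.119×10^-18 J.
|ΔE| = |2² − 1²|·E_1 = 3·1.119×10^-18 J = 3.357×10^-18 J = 21.0 eV.

|ΔE| = 21.0 eV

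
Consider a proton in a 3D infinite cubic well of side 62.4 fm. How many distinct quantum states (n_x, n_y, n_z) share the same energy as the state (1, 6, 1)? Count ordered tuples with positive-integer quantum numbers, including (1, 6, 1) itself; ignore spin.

The level has n_x² + n_y² + n_z² = 38. The ordered positive-integer solutions are (1, 1, 6), (1, 6, 1), (2, 3, 5), (2, 5, 3), (3, 2, 5), (3, 5, 2), (5, 2, 3), (5, 3, 2), (6, 1, 1).
That gives 9 states.

degeneracy = 9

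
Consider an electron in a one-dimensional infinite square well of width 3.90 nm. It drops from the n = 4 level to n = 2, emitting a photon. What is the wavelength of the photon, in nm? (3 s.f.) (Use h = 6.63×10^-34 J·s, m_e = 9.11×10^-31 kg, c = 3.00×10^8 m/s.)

E_1 = h²/(8m_eL²) = 3.965×10^-21 J, so ΔE = (4² − 2²)E_1 = 4.758×10^-20 J.
λ = hc/ΔE = (6.63×10^-34·3.00×10^8)/4.758×10^-20 = 4.18×10^-6 m = 4.18×10^3 nm.

λ = 4.18×10^3 nm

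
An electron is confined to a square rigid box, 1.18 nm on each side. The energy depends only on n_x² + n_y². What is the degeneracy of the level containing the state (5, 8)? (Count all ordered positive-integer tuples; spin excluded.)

degeneracy = 2

The level has n_x² + n_y² = 89. The ordered positive-integer solutions are (5, 8), (8, 5).
That gives 2 states.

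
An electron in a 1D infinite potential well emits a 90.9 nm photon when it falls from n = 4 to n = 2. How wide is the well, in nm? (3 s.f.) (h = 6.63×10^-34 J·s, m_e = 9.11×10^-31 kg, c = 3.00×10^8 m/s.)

L = 0.575 nm

The photon carries ΔE = hc/λ = 6.63×10^-34·3.00×10^8/9.09×10^-8 m = 2.188×10^-18 J.
Since ΔE = (4² − 2²)E_1, E_1 = 1.823×10^-19 J, and L = h/√(8m_eE_1) = 5.75×10^-10 m = 0.575 nm.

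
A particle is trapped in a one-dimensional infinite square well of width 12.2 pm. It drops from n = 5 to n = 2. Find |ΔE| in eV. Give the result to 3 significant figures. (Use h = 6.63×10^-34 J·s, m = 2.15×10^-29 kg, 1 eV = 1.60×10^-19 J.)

E_1 = h²/(8mL²) = 1.717×10^-17 J.
|ΔE| = |5² − 2²|·E_1 = 21·1.717×10^-17 J = 3.606×10^-16 J = 2.25×10^3 eV.

|ΔE| = 2.25×10^3 eV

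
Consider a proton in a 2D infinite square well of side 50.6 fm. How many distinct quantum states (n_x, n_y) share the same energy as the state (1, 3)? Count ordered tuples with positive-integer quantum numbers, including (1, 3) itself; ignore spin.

degeneracy = 2

The level has n_x² + n_y² = 10. The ordered positive-integer solutions are (1, 3), (3, 1).
That gives 2 states.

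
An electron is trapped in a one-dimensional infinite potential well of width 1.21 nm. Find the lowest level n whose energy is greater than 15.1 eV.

E_1 = h²/(8m_eL²) = 4.115×10^-20 J = 0.2569 eV.
Need n² > 15.1/0.2569 = 58.78, i.e. n > 7.667.
The smallest integer satisfying this is n = 8.

n = 8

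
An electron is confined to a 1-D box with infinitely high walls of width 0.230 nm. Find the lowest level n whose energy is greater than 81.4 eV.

E_1 = h²/(8m_eL²) = 1.139×10^-18 J = 7.110 eV.
Need n² > 81.4/7.110 = 11.45, i.e. n > 3.384.
The smallest integer satisfying this is n = 4.

n = 4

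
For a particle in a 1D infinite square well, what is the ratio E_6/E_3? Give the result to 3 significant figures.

E_n ∝ n², so E_6/E_3 = 6²/3² = 36/9 = 4.00.

4.00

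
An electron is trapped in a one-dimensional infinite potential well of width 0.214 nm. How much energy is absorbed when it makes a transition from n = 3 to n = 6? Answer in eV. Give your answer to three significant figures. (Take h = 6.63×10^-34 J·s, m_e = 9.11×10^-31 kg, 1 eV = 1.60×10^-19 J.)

E_1 = h²/(8m_eL²) = 1.317×10^-18 J.
|ΔE| = |3² − 6²|·E_1 = 27·1.317×10^-18 J = 3.556×10^-17 J = 222 eV.

|ΔE| = 222 eV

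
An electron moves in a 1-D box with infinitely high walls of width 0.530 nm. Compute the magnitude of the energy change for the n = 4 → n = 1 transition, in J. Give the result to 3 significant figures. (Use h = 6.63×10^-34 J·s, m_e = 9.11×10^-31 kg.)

|ΔE| = 3.22×10^-18 J

E_1 = h²/(8m_eL²) = 2.147×10^-19 J.
|ΔE| = |4² − 1²|·E_1 = 15·2.147×10^-19 J = 3.22×10^-18 J.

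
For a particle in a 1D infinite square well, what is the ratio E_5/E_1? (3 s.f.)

E_n ∝ n², so E_5/E_1 = 5²/1² = 25/1 = 25.0.

25.0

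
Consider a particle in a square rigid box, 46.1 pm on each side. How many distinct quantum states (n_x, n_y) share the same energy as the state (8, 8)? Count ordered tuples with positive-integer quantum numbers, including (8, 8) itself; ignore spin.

The level has n_x² + n_y² = 128. The ordered positive-integer solutions are (8, 8).
That gives 1 state.

degeneracy = 1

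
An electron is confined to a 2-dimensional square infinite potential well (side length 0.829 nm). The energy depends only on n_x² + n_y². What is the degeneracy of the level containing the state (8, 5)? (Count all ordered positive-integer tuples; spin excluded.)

degeneracy = 2

The level has n_x² + n_y² = 89. The ordered positive-integer solutions are (5, 8), (8, 5).
That gives 2 states.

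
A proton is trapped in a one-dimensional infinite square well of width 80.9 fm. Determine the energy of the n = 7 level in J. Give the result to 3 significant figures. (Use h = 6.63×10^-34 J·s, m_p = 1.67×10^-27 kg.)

For an infinite well E_n = n²h²/(8m_pL²), so E_1 = h²/(8m_pL²) = (6.63×10^-34)²/(8·1.67×10^-27·(8.09×10^-14 m)²) = 5.027×10^-15 J.
Then E_7 = 7²·E_1 = 49·5.027×10^-15 J = 2.46×10^-13 J.

E_7 = 2.46×10^-13 J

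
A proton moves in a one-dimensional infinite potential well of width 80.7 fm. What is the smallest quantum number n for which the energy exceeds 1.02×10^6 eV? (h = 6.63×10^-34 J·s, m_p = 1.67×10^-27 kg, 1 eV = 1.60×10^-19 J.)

n = 6

E_1 = h²/(8m_pL²) = 5.052×10^-15 J = 3.158×10^4 eV.
Need n² > 1.02×10^6/3.158×10^4 = 32.30, i.e. n > 5.683.
The smallest integer satisfying this is n = 6.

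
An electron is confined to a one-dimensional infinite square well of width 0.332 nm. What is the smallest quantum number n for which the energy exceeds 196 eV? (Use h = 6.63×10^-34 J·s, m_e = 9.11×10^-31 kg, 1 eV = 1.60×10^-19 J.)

n = 8

E_1 = h²/(8m_eL²) = 5.472×10^-19 J = 3.420 eV.
Need n² > 196/3.420 = 57.31, i.e. n > 7.570.
The smallest integer satisfying this is n = 8.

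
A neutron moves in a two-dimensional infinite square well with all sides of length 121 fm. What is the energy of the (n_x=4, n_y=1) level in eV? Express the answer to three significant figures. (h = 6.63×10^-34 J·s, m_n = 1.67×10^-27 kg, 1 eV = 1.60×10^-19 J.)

For a 2D rectangular well E = (h²/8m_n)·Σ n_i²/L_i² = (6.63×10^-34)²/(8·1.67×10^-27) · [4²/(121 fm)² + 1²/(121 fm)²].
Evaluating gives E = 3.820×10^-14 J = 2.39×10^5 eV.

E = 2.39×10^5 eV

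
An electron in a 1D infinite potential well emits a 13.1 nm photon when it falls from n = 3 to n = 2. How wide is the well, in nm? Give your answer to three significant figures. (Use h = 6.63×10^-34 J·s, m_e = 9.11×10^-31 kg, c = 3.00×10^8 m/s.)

The photon carries ΔE = hc/λ = 6.63×10^-34·3.00×10^8/1.31×10^-8 m = 1.518×10^-17 J.
Since ΔE = (3² − 2²)E_1, E_1 = 3.036×10^-18 J, and L = h/√(8m_eE_1) = 1.41×10^-10 m = 0.141 nm.

L = 0.141 nm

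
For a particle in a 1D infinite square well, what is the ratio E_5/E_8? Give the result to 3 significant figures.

0.391

E_n ∝ n², so E_5/E_8 = 5²/8² = 25/64 = 0.391.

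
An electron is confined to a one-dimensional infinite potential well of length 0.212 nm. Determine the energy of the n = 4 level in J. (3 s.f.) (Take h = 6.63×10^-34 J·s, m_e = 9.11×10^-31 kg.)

For an infinite well E_n = n²h²/(8m_eL²), so E_1 = h²/(8m_eL²) = (6.63×10^-34)²/(8·9.11×10^-31·(2.12×10^-10 m)²) = 1.342×10^-18 J.
Then E_4 = 4²·E_1 = 16·1.342×10^-18 J = 2.15×10^-17 J.

E_4 = 2.15×10^-17 J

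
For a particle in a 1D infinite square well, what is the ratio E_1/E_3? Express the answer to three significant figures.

E_n ∝ n², so E_1/E_3 = 1²/3² = 1/9 = 0.111.

0.111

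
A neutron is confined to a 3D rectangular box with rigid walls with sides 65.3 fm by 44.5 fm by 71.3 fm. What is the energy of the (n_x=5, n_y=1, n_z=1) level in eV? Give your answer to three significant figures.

For a 3D rectangular well E = (h²/8m_n)·Σ n_i²/L_i² = (6.626×10^-34)²/(8·1.675×10^-27) · [5²/(65.3 fm)² + 1²/(44.5 fm)² + 1²/(71.3 fm)²].
Evaluating gives E = 2.151×10^-13 J = 1.34×10^6 eV.

E = 1.34×10^6 eV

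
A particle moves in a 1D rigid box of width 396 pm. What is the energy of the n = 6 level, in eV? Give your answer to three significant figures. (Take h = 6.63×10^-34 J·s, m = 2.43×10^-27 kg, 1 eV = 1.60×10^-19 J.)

For an infinite well E_n = n²h²/(8mL²), so E_1 = h²/(8mL²) = (6.63×10^-34)²/(8·2.43×10^-27·(3.96×10^-10 m)²) = 1.442×10^-22 J.
Then E_6 = 6²·E_1 = 36·1.442×10^-22 J = 5.191×10^-21 J.
Converting, E_6 = 5.191×10^-21 J / (1.60×10^-19 J/eV) = 0.0324 eV.

E_6 = 0.0324 eV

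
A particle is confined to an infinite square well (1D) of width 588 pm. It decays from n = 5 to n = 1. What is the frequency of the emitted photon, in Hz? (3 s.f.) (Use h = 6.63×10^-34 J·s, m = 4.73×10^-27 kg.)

E_1 = h²/(8mL²) = 3.360×10^-23 J and ΔE = (5² − 1²)E_1 = 8.064×10^-22 J.
f = ΔE/h = 8.064×10^-22/6.63×10^-34 = 1.22×10^12 Hz.

f = 1.22×10^12 Hz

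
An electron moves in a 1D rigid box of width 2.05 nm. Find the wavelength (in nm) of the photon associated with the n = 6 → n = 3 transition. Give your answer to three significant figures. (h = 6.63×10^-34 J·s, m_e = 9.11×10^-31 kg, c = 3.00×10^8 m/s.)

λ = 513 nm

E_1 = h²/(8m_eL²) = 1.435×10^-20 J, so ΔE = (6² − 3²)E_1 = 3.875×10^-19 J.
λ = hc/ΔE = (6.63×10^-34·3.00×10^8)/3.875×10^-19 = 5.13×10^-7 m = 513 nm.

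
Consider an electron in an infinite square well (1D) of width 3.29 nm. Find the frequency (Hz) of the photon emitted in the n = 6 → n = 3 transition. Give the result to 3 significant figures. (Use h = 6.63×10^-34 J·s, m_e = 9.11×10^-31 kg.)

E_1 = h²/(8m_eL²) = 5.572×10^-21 J and ΔE = (6² − 3²)E_1 = 1.504×10^-19 J.
f = ΔE/h = 1.504×10^-19/6.63×10^-34 = 2.27×10^14 Hz.

f = 2.27×10^14 Hz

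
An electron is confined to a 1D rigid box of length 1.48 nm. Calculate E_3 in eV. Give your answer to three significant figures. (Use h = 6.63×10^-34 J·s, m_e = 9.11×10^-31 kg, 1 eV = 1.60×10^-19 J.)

E_3 = 1.55 eV

For an infinite well E_n = n²h²/(8m_eL²), so E_1 = h²/(8m_eL²) = (6.63×10^-34)²/(8·9.11×10^-31·(1.48×10^-9 m)²) = 2.754×10^-20 J.
Then E_3 = 3²·E_1 = 9·2.754×10^-20 J = 2.479×10^-19 J.
Converting, E_3 = 2.479×10^-19 J / (1.60×10^-19 J/eV) = 1.55 eV.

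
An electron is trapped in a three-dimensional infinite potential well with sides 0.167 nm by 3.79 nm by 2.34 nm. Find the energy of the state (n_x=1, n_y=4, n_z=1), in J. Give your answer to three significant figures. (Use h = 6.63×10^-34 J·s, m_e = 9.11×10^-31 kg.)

E = 2.24×10^-18 J

For a 3D rectangular well E = (h²/8m_e)·Σ n_i²/L_i² = (6.63×10^-34)²/(8·9.11×10^-31) · [1²/(0.167 nm)² + 4²/(3.79 nm)² + 1²/(2.34 nm)²].
Evaluating gives E = 2.24×10^-18 J.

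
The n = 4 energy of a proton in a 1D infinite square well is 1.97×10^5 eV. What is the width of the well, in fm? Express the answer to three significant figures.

L = 129 fm

From E_n = n²h²/(8m_pL²), L = n·h/√(8m_pE_n).
E_4 = 1.97×10^5 eV = 3.156×10^-14 J, so L = 4·6.626×10^-34/√(8·1.673×10^-27·3.156×10^-14) = 1.29×10^-13 m = 129 fm.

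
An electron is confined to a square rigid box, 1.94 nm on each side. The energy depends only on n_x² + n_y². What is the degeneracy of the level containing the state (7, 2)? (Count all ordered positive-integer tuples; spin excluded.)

The level has n_x² + n_y² = 53. The ordered positive-integer solutions are (2, 7), (7, 2).
That gives 2 states.

degeneracy = 2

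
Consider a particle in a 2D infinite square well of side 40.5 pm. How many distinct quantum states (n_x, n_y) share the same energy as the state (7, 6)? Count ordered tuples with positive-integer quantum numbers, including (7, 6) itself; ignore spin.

degeneracy = 4

The level has n_x² + n_y² = 85. The ordered positive-integer solutions are (2, 9), (6, 7), (7, 6), (9, 2).
That gives 4 states.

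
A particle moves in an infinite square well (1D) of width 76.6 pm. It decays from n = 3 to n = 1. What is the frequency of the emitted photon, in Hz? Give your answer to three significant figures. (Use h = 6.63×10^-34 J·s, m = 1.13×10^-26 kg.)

f = 1.00×10^13 Hz

E_1 = h²/(8mL²) = 8.287×10^-22 J and ΔE = (3² − 1²)E_1 = 6.630×10^-21 J.
f = ΔE/h = 6.630×10^-21/6.63×10^-34 = 1.00×10^13 Hz.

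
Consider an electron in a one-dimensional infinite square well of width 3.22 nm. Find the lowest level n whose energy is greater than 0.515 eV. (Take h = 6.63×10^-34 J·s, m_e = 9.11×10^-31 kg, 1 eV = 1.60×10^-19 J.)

E_1 = h²/(8m_eL²) = 5.817×10^-21 J = 0.03636 eV.
Need n² > 0.515/0.03636 = 14.16, i.e. n > 3.763.
The smallest integer satisfying this is n = 4.

n = 4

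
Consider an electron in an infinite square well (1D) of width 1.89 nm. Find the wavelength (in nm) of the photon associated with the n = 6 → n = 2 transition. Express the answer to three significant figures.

λ = 368 nm

E_1 = h²/(8m_eL²) = 1.687×10^-20 J, so ΔE = (6² − 2²)E_1 = 5.398×10^-19 J.
λ = hc/ΔE = (6.626×10^-34·2.998×10^8)/5.398×10^-19 = 3.68×10^-7 m = 368 nm.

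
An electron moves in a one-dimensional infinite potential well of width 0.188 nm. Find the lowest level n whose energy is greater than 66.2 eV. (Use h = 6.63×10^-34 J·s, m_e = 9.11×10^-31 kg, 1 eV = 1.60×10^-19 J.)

n = 3

E_1 = h²/(8m_eL²) = 1.706×10^-18 J = 10.66 eV.
Need n² > 66.2/10.66 = 6.210, i.e. n > 2.492.
The smallest integer satisfying this is n = 3.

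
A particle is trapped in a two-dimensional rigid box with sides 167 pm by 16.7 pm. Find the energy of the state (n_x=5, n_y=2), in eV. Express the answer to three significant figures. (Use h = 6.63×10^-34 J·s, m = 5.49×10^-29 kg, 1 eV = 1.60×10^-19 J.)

For a 2D rectangular well E = (h²/8m)·Σ n_i²/L_i² = (6.63×10^-34)²/(8·5.49×10^-29) · [5²/(167 pm)² + 2²/(16.7 pm)²].
Evaluating gives E = 1.525×10^-17 J = 95.3 eV.

E = 95.3 eV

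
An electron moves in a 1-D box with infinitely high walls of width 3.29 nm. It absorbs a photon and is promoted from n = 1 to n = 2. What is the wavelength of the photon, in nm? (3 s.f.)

λ = 1.19×10^4 nm

E_1 = h²/(8m_eL²) = 5.566×10^-21 J, so ΔE = (2² − 1²)E_1 = 1.670×10^-20 J.
λ = hc/ΔE = (6.626×10^-34·2.998×10^8)/1.670×10^-20 = 1.19×10^-5 m = 1.19×10^4 nm.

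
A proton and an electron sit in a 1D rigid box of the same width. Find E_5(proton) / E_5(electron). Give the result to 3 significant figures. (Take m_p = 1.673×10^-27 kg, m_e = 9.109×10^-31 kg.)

5.44×10^-4

E_n ∝ 1/m at fixed n and L, so the ratio is m_e/m_p = 9.109×10^-31/1.673×10^-27 = 5.44×10^-4.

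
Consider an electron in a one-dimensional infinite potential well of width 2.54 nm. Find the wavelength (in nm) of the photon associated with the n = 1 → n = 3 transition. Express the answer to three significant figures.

E_1 = h²/(8m_eL²) = 9.338×10^-21 J, so ΔE = (3² − 1²)E_1 = 7.470×10^-20 J.
λ = hc/ΔE = (6.626×10^-34·2.998×10^8)/7.470×10^-20 = 2.66×10^-6 m = 2.66×10^3 nm.

λ = 2.66×10^3 nm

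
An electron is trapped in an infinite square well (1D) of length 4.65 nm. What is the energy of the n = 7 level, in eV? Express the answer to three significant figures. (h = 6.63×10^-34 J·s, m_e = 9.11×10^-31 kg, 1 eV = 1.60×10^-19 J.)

For an infinite well E_n = n²h²/(8m_eL²), so E_1 = h²/(8m_eL²) = (6.63×10^-34)²/(8·9.11×10^-31·(4.65×10^-9 m)²) = 2.789×10^-21 J.
Then E_7 = 7²·E_1 = 49·2.789×10^-21 J = 1.367×10^-19 J.
Converting, E_7 = 1.367×10^-19 J / (1.60×10^-19 J/eV) = 0.854 eV.

E_7 = 0.854 eV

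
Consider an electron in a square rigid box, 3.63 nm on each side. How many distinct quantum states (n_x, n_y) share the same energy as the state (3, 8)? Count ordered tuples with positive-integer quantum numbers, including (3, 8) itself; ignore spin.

The level has n_x² + n_y² = 73. The ordered positive-integer solutions are (3, 8), (8, 3).
That gives 2 states.

degeneracy = 2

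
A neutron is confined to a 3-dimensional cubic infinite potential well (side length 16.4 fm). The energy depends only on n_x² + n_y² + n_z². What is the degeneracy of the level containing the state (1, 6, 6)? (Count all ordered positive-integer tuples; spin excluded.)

The level has n_x² + n_y² + n_z² = 73. The ordered positive-integer solutions are (1, 6, 6), (6, 1, 6), (6, 6, 1).
That gives 3 states.

degeneracy = 3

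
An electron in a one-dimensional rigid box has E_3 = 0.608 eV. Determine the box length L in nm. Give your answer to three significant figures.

From E_n = n²h²/(8m_eL²), L = n·h/√(8m_eE_n).
E_3 = 0.608 eV = 9.740×10^-20 J, so L = 3·6.626×10^-34/√(8·9.109×10^-31·9.740×10^-20) = 2.36×10^-9 m = 2.36 nm.

L = 2.36 nm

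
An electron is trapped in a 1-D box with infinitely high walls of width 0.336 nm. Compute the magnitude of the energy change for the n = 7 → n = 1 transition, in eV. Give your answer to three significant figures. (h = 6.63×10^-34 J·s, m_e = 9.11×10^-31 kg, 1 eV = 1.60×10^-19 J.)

|ΔE| = 160 eV

E_1 = h²/(8m_eL²) = 5.342×10^-19 J.
|ΔE| = |7² − 1²|·E_1 = 48·5.342×10^-19 J = 2.564×10^-17 J = 160 eV.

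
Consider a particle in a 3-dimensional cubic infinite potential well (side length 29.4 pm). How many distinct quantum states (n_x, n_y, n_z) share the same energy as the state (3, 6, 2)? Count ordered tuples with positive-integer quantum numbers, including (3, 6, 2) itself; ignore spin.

The level has n_x² + n_y² + n_z² = 49. The ordered positive-integer solutions are (2, 3, 6), (2, 6, 3), (3, 2, 6), (3, 6, 2), (6, 2, 3), (6, 3, 2).
That gives 6 states.

degeneracy = 6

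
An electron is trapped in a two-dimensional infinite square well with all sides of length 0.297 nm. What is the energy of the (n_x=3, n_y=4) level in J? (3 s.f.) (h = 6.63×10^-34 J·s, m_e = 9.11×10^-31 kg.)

E = 1.71×10^-17 J

For a 2D rectangular well E = (h²/8m_e)·Σ n_i²/L_i² = (6.63×10^-34)²/(8·9.11×10^-31) · [3²/(0.297 nm)² + 4²/(0.297 nm)²].
Evaluating gives E = 1.71×10^-17 J.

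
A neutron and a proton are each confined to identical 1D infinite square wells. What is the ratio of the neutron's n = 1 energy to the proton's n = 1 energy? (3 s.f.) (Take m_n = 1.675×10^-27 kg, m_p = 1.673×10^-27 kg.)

E_n ∝ 1/m at fixed n and L, so the ratio is m_p/m_n = 1.673×10^-27/1.675×10^-27 = 0.999.

0.999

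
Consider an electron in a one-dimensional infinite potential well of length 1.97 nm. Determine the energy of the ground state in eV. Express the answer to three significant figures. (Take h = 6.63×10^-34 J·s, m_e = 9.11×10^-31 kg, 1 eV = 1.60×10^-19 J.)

For an infinite well E_n = n²h²/(8m_eL²), so E_1 = h²/(8m_eL²) = (6.63×10^-34)²/(8·9.11×10^-31·(1.97×10^-9 m)²) = 1.554×10^-20 J.
Converting, E_1 = 1.554×10^-20 J / (1.60×10^-19 J/eV) = 0.0971 eV.

E_1 = 0.0971 eV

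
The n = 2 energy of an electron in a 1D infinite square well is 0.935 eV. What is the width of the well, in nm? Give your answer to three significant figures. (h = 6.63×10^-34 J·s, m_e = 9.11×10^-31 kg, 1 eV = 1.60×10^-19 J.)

L = 1.27 nm

From E_n = n²h²/(8m_eL²), L = n·h/√(8m_eE_n).
E_2 = 0.935 eV = 1.496×10^-19 J, so L = 2·6.63×10^-34/√(8·9.11×10^-31·1.496×10^-19) = 1.27×10^-9 m = 1.27 nm.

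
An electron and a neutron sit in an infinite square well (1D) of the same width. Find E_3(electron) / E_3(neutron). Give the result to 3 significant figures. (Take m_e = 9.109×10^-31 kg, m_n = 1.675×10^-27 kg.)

1.84×10^3

E_n ∝ 1/m at fixed n and L, so the ratio is m_n/m_e = 1.675×10^-27/9.109×10^-31 = 1.84×10^3.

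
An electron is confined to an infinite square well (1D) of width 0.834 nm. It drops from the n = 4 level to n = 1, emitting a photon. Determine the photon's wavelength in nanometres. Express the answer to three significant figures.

λ = 153 nm

E_1 = h²/(8m_eL²) = 8.662×10^-20 J, so ΔE = (4² − 1²)E_1 = 1.299×10^-18 J.
λ = hc/ΔE = (6.626×10^-34·2.998×10^8)/1.299×10^-18 = 1.53×10^-7 m = 153 nm.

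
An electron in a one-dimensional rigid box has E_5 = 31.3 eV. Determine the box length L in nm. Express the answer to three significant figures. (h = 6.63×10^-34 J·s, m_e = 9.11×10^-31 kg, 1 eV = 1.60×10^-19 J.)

L = 0.549 nm

From E_n = n²h²/(8m_eL²), L = n·h/√(8m_eE_n).
E_5 = 31.3 eV = 5.008×10^-18 J, so L = 5·6.63×10^-34/√(8·9.11×10^-31·5.008×10^-18) = 5.49×10^-10 m = 0.549 nm.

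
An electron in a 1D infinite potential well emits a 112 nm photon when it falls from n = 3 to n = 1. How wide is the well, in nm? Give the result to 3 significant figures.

The photon carries ΔE = hc/λ = 6.626×10^-34·2.998×10^8/1.12×10^-7 m = 1.774×10^-18 J.
Since ΔE = (3² − 1²)E_1, E_1 = 2.217×10^-19 J, and L = h/√(8m_eE_1) = 5.21×10^-10 m = 0.521 nm.

L = 0.521 nm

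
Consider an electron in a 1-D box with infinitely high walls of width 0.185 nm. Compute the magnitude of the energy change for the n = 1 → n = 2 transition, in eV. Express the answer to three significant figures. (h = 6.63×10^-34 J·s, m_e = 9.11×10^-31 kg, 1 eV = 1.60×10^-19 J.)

|ΔE| = 33.0 eV

E_1 = h²/(8m_eL²) = 1.762×10^-18 J.
|ΔE| = |1² − 2²|·E_1 = 3·1.762×10^-18 J = 5.286×10^-18 J = 33.0 eV.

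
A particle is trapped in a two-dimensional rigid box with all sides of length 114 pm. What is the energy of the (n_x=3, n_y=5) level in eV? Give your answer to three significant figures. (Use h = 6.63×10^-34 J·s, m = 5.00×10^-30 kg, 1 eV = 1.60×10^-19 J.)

For a 2D rectangular well E = (h²/8m)·Σ n_i²/L_i² = (6.63×10^-34)²/(8·5.00×10^-30) · [3²/(114 pm)² + 5²/(114 pm)²].
Evaluating gives E = 2.875×10^-17 J = 180 eV.

E = 180 eV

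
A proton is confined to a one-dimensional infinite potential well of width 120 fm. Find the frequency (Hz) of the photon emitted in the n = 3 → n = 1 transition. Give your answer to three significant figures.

E_1 = h²/(8m_pL²) = 2.278×10^-15 J and ΔE = (3² − 1²)E_1 = 1.822×10^-14 J.
f = ΔE/h = 1.822×10^-14/6.626×10^-34 = 2.75×10^19 Hz.

f = 2.75×10^19 Hz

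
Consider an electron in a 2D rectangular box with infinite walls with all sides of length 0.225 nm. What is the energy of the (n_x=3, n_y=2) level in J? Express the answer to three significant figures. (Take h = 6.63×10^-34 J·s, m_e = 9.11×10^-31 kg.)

For a 2D rectangular well E = (h²/8m_e)·Σ n_i²/L_i² = (6.63×10^-34)²/(8·9.11×10^-31) · [3²/(0.225 nm)² + 2²/(0.225 nm)²].
Evaluating gives E = 1.55×10^-17 J.

E = 1.55×10^-17 J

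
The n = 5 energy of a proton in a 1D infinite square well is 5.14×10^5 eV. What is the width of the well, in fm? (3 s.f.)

L = 99.8 fm

From E_n = n²h²/(8m_pL²), L = n·h/√(8m_pE_n).
E_5 = 5.14×10^5 eV = 8.234×10^-14 J, so L = 5·6.626×10^-34/√(8·1.673×10^-27·8.234×10^-14) = 9.98×10^-14 m = 99.8 fm.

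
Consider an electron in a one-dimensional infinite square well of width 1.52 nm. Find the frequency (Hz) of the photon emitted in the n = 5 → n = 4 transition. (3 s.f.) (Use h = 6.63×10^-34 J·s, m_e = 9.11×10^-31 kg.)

E_1 = h²/(8m_eL²) = 2.611×10^-20 J and ΔE = (5² − 4²)E_1 = 2.350×10^-19 J.
f = ΔE/h = 2.350×10^-19/6.63×10^-34 = 3.54×10^14 Hz.

f = 3.54×10^14 Hz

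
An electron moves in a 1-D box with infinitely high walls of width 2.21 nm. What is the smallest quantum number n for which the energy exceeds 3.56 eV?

n = 7

E_1 = h²/(8m_eL²) = 1.234×10^-20 J = 0.07703 eV.
Need n² > 3.56/0.07703 = 46.22, i.e. n > 6.799.
The smallest integer satisfying this is n = 7.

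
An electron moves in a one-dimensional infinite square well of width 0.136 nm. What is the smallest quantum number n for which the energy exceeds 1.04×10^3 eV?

n = 8

E_1 = h²/(8m_eL²) = 3.257×10^-18 J = 20.33 eV.
Need n² > 1.04×10^3/20.33 = 51.16, i.e. n > 7.153.
The smallest integer satisfying this is n = 8.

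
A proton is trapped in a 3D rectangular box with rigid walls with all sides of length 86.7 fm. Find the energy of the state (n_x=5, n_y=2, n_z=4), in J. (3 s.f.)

E = 1.96×10^-13 J

For a 3D rectangular well E = (h²/8m_p)·Σ n_i²/L_i² = (6.626×10^-34)²/(8·1.673×10^-27) · [5²/(86.7 fm)² + 2²/(86.7 fm)² + 4²/(86.7 fm)²].
Evaluating gives E = 1.96×10^-13 J.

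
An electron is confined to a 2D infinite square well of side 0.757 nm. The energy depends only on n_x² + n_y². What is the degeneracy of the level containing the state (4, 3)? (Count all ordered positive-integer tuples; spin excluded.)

The level has n_x² + n_y² = 25. The ordered positive-integer solutions are (3, 4), (4, 3).
That gives 2 states.

degeneracy = 2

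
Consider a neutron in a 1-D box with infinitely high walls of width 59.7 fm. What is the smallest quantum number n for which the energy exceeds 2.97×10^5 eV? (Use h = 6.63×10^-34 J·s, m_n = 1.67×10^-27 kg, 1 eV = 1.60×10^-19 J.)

E_1 = h²/(8m_nL²) = 9.231×10^-15 J = 5.769×10^4 eV.
Need n² > 2.97×10^5/5.769×10^4 = 5.148, i.e. n > 2.269.
The smallest integer satisfying this is n = 3.

n = 3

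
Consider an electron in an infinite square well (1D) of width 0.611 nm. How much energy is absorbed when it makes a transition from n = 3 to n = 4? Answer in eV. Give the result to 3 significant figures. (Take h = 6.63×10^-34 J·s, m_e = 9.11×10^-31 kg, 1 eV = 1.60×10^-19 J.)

|ΔE| = 7.07 eV

E_1 = h²/(8m_eL²) = 1.616×10^-19 J.
|ΔE| = |3² − 4²|·E_1 = 7·1.616×10^-19 J = 1.131×10^-18 J = 7.07 eV.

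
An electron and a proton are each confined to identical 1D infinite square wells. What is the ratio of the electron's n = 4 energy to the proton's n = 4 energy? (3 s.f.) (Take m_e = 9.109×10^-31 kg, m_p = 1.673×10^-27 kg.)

E_n ∝ 1/m at fixed n and L, so the ratio is m_p/m_e = 1.673×10^-27/9.109×10^-31 = 1.84×10^3.

1.84×10^3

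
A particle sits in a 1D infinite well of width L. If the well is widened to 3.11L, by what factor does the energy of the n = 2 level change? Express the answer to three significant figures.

E_n ∝ 1/L², so the energy scales by 1/3.11² = 0.103.

0.103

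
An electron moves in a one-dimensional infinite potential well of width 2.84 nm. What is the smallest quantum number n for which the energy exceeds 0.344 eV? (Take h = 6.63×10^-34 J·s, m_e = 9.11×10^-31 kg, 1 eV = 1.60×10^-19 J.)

E_1 = h²/(8m_eL²) = 7.478×10^-21 J = 0.04674 eV.
Need n² > 0.344/0.04674 = 7.360, i.e. n > 2.713.
The smallest integer satisfying this is n = 3.

n = 3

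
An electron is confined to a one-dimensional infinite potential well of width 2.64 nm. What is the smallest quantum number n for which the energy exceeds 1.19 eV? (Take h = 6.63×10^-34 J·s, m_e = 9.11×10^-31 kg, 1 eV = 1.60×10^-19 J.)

n = 5

E_1 = h²/(8m_eL²) = 8.654×10^-21 J = 0.05409 eV.
Need n² > 1.19/0.05409 = 22.00, i.e. n > 4.690.
The smallest integer satisfying this is n = 5.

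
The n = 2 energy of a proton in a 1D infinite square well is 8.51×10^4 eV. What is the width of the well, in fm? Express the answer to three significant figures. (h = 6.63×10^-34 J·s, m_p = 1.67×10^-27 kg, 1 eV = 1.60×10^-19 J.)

L = 98.3 fm

From E_n = n²h²/(8m_pL²), L = n·h/√(8m_pE_n).
E_2 = 8.51×10^4 eV = 1.362×10^-14 J, so L = 2·6.63×10^-34/√(8·1.67×10^-27·1.362×10^-14) = 9.83×10^-14 m = 98.3 fm.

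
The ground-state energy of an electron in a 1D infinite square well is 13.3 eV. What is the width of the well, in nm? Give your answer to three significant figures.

From E_n = n²h²/(8m_eL²), L = n·h/√(8m_eE_n).
E_1 = 13.3 eV = 2.131×10^-18 J, so L = 1·6.626×10^-34/√(8·9.109×10^-31·2.131×10^-18) = 1.68×10^-10 m = 0.168 nm.

L = 0.168 nm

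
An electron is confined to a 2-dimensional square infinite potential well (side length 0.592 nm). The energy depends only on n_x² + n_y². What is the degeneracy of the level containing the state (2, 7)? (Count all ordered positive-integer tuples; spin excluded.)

degeneracy = 2

The level has n_x² + n_y² = 53. The ordered positive-integer solutions are (2, 7), (7, 2).
That gives 2 states.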